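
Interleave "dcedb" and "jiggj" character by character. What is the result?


Interleaving "dcedb" and "jiggj":
  Position 0: 'd' from first, 'j' from second => "dj"
  Position 1: 'c' from first, 'i' from second => "ci"
  Position 2: 'e' from first, 'g' from second => "eg"
  Position 3: 'd' from first, 'g' from second => "dg"
  Position 4: 'b' from first, 'j' from second => "bj"
Result: djciegdgbj

djciegdgbj


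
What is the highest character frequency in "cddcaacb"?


Input: cddcaacb
Character counts:
  'a': 2
  'b': 1
  'c': 3
  'd': 2
Maximum frequency: 3

3


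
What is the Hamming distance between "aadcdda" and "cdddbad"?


Comparing "aadcdda" and "cdddbad" position by position:
  Position 0: 'a' vs 'c' => differ
  Position 1: 'a' vs 'd' => differ
  Position 2: 'd' vs 'd' => same
  Position 3: 'c' vs 'd' => differ
  Position 4: 'd' vs 'b' => differ
  Position 5: 'd' vs 'a' => differ
  Position 6: 'a' vs 'd' => differ
Total differences (Hamming distance): 6

6


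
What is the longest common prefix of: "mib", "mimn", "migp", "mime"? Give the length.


Words: mib, mimn, migp, mime
  Position 0: all 'm' => match
  Position 1: all 'i' => match
  Position 2: ('b', 'm', 'g', 'm') => mismatch, stop
LCP = "mi" (length 2)

2


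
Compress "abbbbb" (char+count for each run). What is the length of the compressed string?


Input: abbbbb
Runs:
  'a' x 1 => "a1"
  'b' x 5 => "b5"
Compressed: "a1b5"
Compressed length: 4

4


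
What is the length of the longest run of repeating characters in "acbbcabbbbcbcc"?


Input: "acbbcabbbbcbcc"
Scanning for longest run:
  Position 1 ('c'): new char, reset run to 1
  Position 2 ('b'): new char, reset run to 1
  Position 3 ('b'): continues run of 'b', length=2
  Position 4 ('c'): new char, reset run to 1
  Position 5 ('a'): new char, reset run to 1
  Position 6 ('b'): new char, reset run to 1
  Position 7 ('b'): continues run of 'b', length=2
  Position 8 ('b'): continues run of 'b', length=3
  Position 9 ('b'): continues run of 'b', length=4
  Position 10 ('c'): new char, reset run to 1
  Position 11 ('b'): new char, reset run to 1
  Position 12 ('c'): new char, reset run to 1
  Position 13 ('c'): continues run of 'c', length=2
Longest run: 'b' with length 4

4


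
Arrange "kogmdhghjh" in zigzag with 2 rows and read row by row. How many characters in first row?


Zigzag "kogmdhghjh" into 2 rows:
Placing characters:
  'k' => row 0
  'o' => row 1
  'g' => row 0
  'm' => row 1
  'd' => row 0
  'h' => row 1
  'g' => row 0
  'h' => row 1
  'j' => row 0
  'h' => row 1
Rows:
  Row 0: "kgdgj"
  Row 1: "omhhh"
First row length: 5

5


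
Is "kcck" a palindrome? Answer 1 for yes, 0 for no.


Input: kcck
Reversed: kcck
  Compare pos 0 ('k') with pos 3 ('k'): match
  Compare pos 1 ('c') with pos 2 ('c'): match
Result: palindrome

1


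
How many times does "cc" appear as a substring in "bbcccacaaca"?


Searching for "cc" in "bbcccacaaca"
Scanning each position:
  Position 0: "bb" => no
  Position 1: "bc" => no
  Position 2: "cc" => MATCH
  Position 3: "cc" => MATCH
  Position 4: "ca" => no
  Position 5: "ac" => no
  Position 6: "ca" => no
  Position 7: "aa" => no
  Position 8: "ac" => no
  Position 9: "ca" => no
Total occurrences: 2

2


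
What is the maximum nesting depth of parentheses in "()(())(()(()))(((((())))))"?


Input: "()(())(()(()))(((((())))))"
Tracking depth:
  Position 0 '(': depth becomes 1
  Position 1 ')': depth becomes 0
  Position 2 '(': depth becomes 1
  Position 3 '(': depth becomes 2
  Position 4 ')': depth becomes 1
  Position 5 ')': depth becomes 0
  Position 6 '(': depth becomes 1
  Position 7 '(': depth becomes 2
  Position 8 ')': depth becomes 1
  Position 9 '(': depth becomes 2
  Position 10 '(': depth becomes 3
  Position 11 ')': depth becomes 2
  Position 12 ')': depth becomes 1
  Position 13 ')': depth becomes 0
  Position 14 '(': depth becomes 1
  Position 15 '(': depth becomes 2
  Position 16 '(': depth becomes 3
  Position 17 '(': depth becomes 4
  Position 18 '(': depth becomes 5
  Position 19 '(': depth becomes 6
  Position 20 ')': depth becomes 5
  Position 21 ')': depth becomes 4
  Position 22 ')': depth becomes 3
  Position 23 ')': depth becomes 2
  Position 24 ')': depth becomes 1
  Position 25 ')': depth becomes 0
Maximum depth reached: 6

6


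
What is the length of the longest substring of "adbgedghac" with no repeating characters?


Input: "adbgedghac"
Sliding window (track last position of each char):
  Position 0 ('a'): window [0,0] length 1 -- new best
  Position 1 ('d'): window [0,1] length 2 -- new best
  Position 2 ('b'): window [0,2] length 3 -- new best
  Position 3 ('g'): window [0,3] length 4 -- new best
  Position 4 ('e'): window [0,4] length 5 -- new best
  Position 5 ('d'): repeat (last at 1), move window start to 2
  Position 5 ('d'): window [2,5] length 4
  Position 6 ('g'): repeat (last at 3), move window start to 4
  Position 6 ('g'): window [4,6] length 3
  Position 7 ('h'): window [4,7] length 4
  Position 8 ('a'): window [4,8] length 5
  Position 9 ('c'): window [4,9] length 6 -- new best
Longest substring with no repeats: "edghac" with length 6

6


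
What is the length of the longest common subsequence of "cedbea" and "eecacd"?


LCS of "cedbea" and "eecacd"
DP table:
           e    e    c    a    c    d
      0    0    0    0    0    0    0
  c   0    0    0    1    1    1    1
  e   0    1    1    1    1    1    1
  d   0    1    1    1    1    1    2
  b   0    1    1    1    1    1    2
  e   0    1    2    2    2    2    2
  a   0    1    2    2    3    3    3
LCS length = dp[6][6] = 3

3


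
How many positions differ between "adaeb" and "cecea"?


Comparing "adaeb" and "cecea" position by position:
  Position 0: 'a' vs 'c' => DIFFER
  Position 1: 'd' vs 'e' => DIFFER
  Position 2: 'a' vs 'c' => DIFFER
  Position 3: 'e' vs 'e' => same
  Position 4: 'b' vs 'a' => DIFFER
Positions that differ: 4

4


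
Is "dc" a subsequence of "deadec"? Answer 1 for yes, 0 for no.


Check if "dc" is a subsequence of "deadec"
Greedy scan:
  Position 0 ('d'): matches sub[0] = 'd'
  Position 1 ('e'): no match needed
  Position 2 ('a'): no match needed
  Position 3 ('d'): no match needed
  Position 4 ('e'): no match needed
  Position 5 ('c'): matches sub[1] = 'c'
All 2 characters matched => is a subsequence

1


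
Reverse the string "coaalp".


Input: coaalp
Reading characters right to left:
  Position 5: 'p'
  Position 4: 'l'
  Position 3: 'a'
  Position 2: 'a'
  Position 1: 'o'
  Position 0: 'c'
Reversed: plaaoc

plaaoc


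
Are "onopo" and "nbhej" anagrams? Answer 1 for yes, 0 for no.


Strings: "onopo", "nbhej"
Sorted first:  nooop
Sorted second: behjn
Differ at position 0: 'n' vs 'b' => not anagrams

0


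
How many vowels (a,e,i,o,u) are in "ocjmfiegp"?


Input: ocjmfiegp
Checking each character:
  'o' at position 0: vowel (running total: 1)
  'c' at position 1: consonant
  'j' at position 2: consonant
  'm' at position 3: consonant
  'f' at position 4: consonant
  'i' at position 5: vowel (running total: 2)
  'e' at position 6: vowel (running total: 3)
  'g' at position 7: consonant
  'p' at position 8: consonant
Total vowels: 3

3


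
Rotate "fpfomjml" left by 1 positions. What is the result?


Input: "fpfomjml", rotate left by 1
First 1 characters: "f"
Remaining characters: "pfomjml"
Concatenate remaining + first: "pfomjml" + "f" = "pfomjmlf"

pfomjmlf


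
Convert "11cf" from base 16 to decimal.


Input: "11cf" in base 16
Positional expansion:
  Digit '1' (value 1) x 16^3 = 4096
  Digit '1' (value 1) x 16^2 = 256
  Digit 'c' (value 12) x 16^1 = 192
  Digit 'f' (value 15) x 16^0 = 15
Sum = 4559

4559


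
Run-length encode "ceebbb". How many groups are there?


Input: ceebbb
Scanning for consecutive runs:
  Group 1: 'c' x 1 (positions 0-0)
  Group 2: 'e' x 2 (positions 1-2)
  Group 3: 'b' x 3 (positions 3-5)
Total groups: 3

3


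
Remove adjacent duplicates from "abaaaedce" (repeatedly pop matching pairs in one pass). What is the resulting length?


Input: abaaaedce
Stack-based adjacent duplicate removal:
  Read 'a': push. Stack: a
  Read 'b': push. Stack: ab
  Read 'a': push. Stack: aba
  Read 'a': matches stack top 'a' => pop. Stack: ab
  Read 'a': push. Stack: aba
  Read 'e': push. Stack: abae
  Read 'd': push. Stack: abaed
  Read 'c': push. Stack: abaedc
  Read 'e': push. Stack: abaedce
Final stack: "abaedce" (length 7)

7


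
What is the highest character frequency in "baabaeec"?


Input: baabaeec
Character counts:
  'a': 3
  'b': 2
  'c': 1
  'e': 2
Maximum frequency: 3

3


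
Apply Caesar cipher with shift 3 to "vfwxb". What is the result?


Caesar cipher: shift "vfwxb" by 3
  'v' (pos 21) + 3 = pos 24 = 'y'
  'f' (pos 5) + 3 = pos 8 = 'i'
  'w' (pos 22) + 3 = pos 25 = 'z'
  'x' (pos 23) + 3 = pos 0 = 'a'
  'b' (pos 1) + 3 = pos 4 = 'e'
Result: yizae

yizae


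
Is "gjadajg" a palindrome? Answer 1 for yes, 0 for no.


Input: gjadajg
Reversed: gjadajg
  Compare pos 0 ('g') with pos 6 ('g'): match
  Compare pos 1 ('j') with pos 5 ('j'): match
  Compare pos 2 ('a') with pos 4 ('a'): match
Result: palindrome

1


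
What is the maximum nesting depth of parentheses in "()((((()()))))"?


Input: "()((((()()))))"
Tracking depth:
  Position 0 '(': depth becomes 1
  Position 1 ')': depth becomes 0
  Position 2 '(': depth becomes 1
  Position 3 '(': depth becomes 2
  Position 4 '(': depth becomes 3
  Position 5 '(': depth becomes 4
  Position 6 '(': depth becomes 5
  Position 7 ')': depth becomes 4
  Position 8 '(': depth becomes 5
  Position 9 ')': depth becomes 4
  Position 10 ')': depth becomes 3
  Position 11 ')': depth becomes 2
  Position 12 ')': depth becomes 1
  Position 13 ')': depth becomes 0
Maximum depth reached: 5

5


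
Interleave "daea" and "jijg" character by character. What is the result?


Interleaving "daea" and "jijg":
  Position 0: 'd' from first, 'j' from second => "dj"
  Position 1: 'a' from first, 'i' from second => "ai"
  Position 2: 'e' from first, 'j' from second => "ej"
  Position 3: 'a' from first, 'g' from second => "ag"
Result: djaiejag

djaiejag


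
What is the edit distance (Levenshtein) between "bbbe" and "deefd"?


Computing edit distance: "bbbe" -> "deefd"
DP table:
           d    e    e    f    d
      0    1    2    3    4    5
  b   1    1    2    3    4    5
  b   2    2    2    3    4    5
  b   3    3    3    3    4    5
  e   4    4    3    3    4    5
Edit distance = dp[4][5] = 5

5


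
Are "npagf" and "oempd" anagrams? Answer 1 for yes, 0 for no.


Strings: "npagf", "oempd"
Sorted first:  afgnp
Sorted second: demop
Differ at position 0: 'a' vs 'd' => not anagrams

0


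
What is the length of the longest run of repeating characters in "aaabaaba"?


Input: "aaabaaba"
Scanning for longest run:
  Position 1 ('a'): continues run of 'a', length=2
  Position 2 ('a'): continues run of 'a', length=3
  Position 3 ('b'): new char, reset run to 1
  Position 4 ('a'): new char, reset run to 1
  Position 5 ('a'): continues run of 'a', length=2
  Position 6 ('b'): new char, reset run to 1
  Position 7 ('a'): new char, reset run to 1
Longest run: 'a' with length 3

3


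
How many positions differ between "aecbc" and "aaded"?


Comparing "aecbc" and "aaded" position by position:
  Position 0: 'a' vs 'a' => same
  Position 1: 'e' vs 'a' => DIFFER
  Position 2: 'c' vs 'd' => DIFFER
  Position 3: 'b' vs 'e' => DIFFER
  Position 4: 'c' vs 'd' => DIFFER
Positions that differ: 4

4


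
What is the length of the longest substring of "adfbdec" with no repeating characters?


Input: "adfbdec"
Sliding window (track last position of each char):
  Position 0 ('a'): window [0,0] length 1 -- new best
  Position 1 ('d'): window [0,1] length 2 -- new best
  Position 2 ('f'): window [0,2] length 3 -- new best
  Position 3 ('b'): window [0,3] length 4 -- new best
  Position 4 ('d'): repeat (last at 1), move window start to 2
  Position 4 ('d'): window [2,4] length 3
  Position 5 ('e'): window [2,5] length 4
  Position 6 ('c'): window [2,6] length 5 -- new best
Longest substring with no repeats: "fbdec" with length 5

5


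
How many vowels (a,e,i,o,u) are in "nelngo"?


Input: nelngo
Checking each character:
  'n' at position 0: consonant
  'e' at position 1: vowel (running total: 1)
  'l' at position 2: consonant
  'n' at position 3: consonant
  'g' at position 4: consonant
  'o' at position 5: vowel (running total: 2)
Total vowels: 2

2


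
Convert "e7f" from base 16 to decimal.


Input: "e7f" in base 16
Positional expansion:
  Digit 'e' (value 14) x 16^2 = 3584
  Digit '7' (value 7) x 16^1 = 112
  Digit 'f' (value 15) x 16^0 = 15
Sum = 3711

3711


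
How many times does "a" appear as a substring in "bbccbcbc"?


Searching for "a" in "bbccbcbc"
Scanning each position:
  Position 0: "b" => no
  Position 1: "b" => no
  Position 2: "c" => no
  Position 3: "c" => no
  Position 4: "b" => no
  Position 5: "c" => no
  Position 6: "b" => no
  Position 7: "c" => no
Total occurrences: 0

0


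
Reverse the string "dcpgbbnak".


Input: dcpgbbnak
Reading characters right to left:
  Position 8: 'k'
  Position 7: 'a'
  Position 6: 'n'
  Position 5: 'b'
  Position 4: 'b'
  Position 3: 'g'
  Position 2: 'p'
  Position 1: 'c'
  Position 0: 'd'
Reversed: kanbbgpcd

kanbbgpcd


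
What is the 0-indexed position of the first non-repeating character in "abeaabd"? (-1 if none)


Input: abeaabd
Character frequencies:
  'a': 3
  'b': 2
  'd': 1
  'e': 1
Scanning left to right for freq == 1:
  Position 0 ('a'): freq=3, skip
  Position 1 ('b'): freq=2, skip
  Position 2 ('e'): unique! => answer = 2

2


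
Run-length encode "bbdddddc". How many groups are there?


Input: bbdddddc
Scanning for consecutive runs:
  Group 1: 'b' x 2 (positions 0-1)
  Group 2: 'd' x 5 (positions 2-6)
  Group 3: 'c' x 1 (positions 7-7)
Total groups: 3

3


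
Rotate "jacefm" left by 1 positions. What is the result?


Input: "jacefm", rotate left by 1
First 1 characters: "j"
Remaining characters: "acefm"
Concatenate remaining + first: "acefm" + "j" = "acefmj"

acefmj


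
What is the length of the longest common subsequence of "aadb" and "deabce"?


LCS of "aadb" and "deabce"
DP table:
           d    e    a    b    c    e
      0    0    0    0    0    0    0
  a   0    0    0    1    1    1    1
  a   0    0    0    1    1    1    1
  d   0    1    1    1    1    1    1
  b   0    1    1    1    2    2    2
LCS length = dp[4][6] = 2

2


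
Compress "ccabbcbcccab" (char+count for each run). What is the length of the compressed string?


Input: ccabbcbcccab
Runs:
  'c' x 2 => "c2"
  'a' x 1 => "a1"
  'b' x 2 => "b2"
  'c' x 1 => "c1"
  'b' x 1 => "b1"
  'c' x 3 => "c3"
  'a' x 1 => "a1"
  'b' x 1 => "b1"
Compressed: "c2a1b2c1b1c3a1b1"
Compressed length: 16

16


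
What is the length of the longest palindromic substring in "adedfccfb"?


Input: "adedfccfb"
Checking substrings for palindromes:
  [4:8] "fccf" (len 4) => palindrome
  [1:4] "ded" (len 3) => palindrome
  [5:7] "cc" (len 2) => palindrome
Longest palindromic substring: "fccf" with length 4

4


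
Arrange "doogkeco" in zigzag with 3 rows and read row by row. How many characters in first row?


Zigzag "doogkeco" into 3 rows:
Placing characters:
  'd' => row 0
  'o' => row 1
  'o' => row 2
  'g' => row 1
  'k' => row 0
  'e' => row 1
  'c' => row 2
  'o' => row 1
Rows:
  Row 0: "dk"
  Row 1: "ogeo"
  Row 2: "oc"
First row length: 2

2


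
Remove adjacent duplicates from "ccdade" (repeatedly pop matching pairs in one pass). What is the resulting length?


Input: ccdade
Stack-based adjacent duplicate removal:
  Read 'c': push. Stack: c
  Read 'c': matches stack top 'c' => pop. Stack: (empty)
  Read 'd': push. Stack: d
  Read 'a': push. Stack: da
  Read 'd': push. Stack: dad
  Read 'e': push. Stack: dade
Final stack: "dade" (length 4)

4


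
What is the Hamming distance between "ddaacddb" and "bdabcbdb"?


Comparing "ddaacddb" and "bdabcbdb" position by position:
  Position 0: 'd' vs 'b' => differ
  Position 1: 'd' vs 'd' => same
  Position 2: 'a' vs 'a' => same
  Position 3: 'a' vs 'b' => differ
  Position 4: 'c' vs 'c' => same
  Position 5: 'd' vs 'b' => differ
  Position 6: 'd' vs 'd' => same
  Position 7: 'b' vs 'b' => same
Total differences (Hamming distance): 3

3


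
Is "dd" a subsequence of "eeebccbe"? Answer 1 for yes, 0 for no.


Check if "dd" is a subsequence of "eeebccbe"
Greedy scan:
  Position 0 ('e'): no match needed
  Position 1 ('e'): no match needed
  Position 2 ('e'): no match needed
  Position 3 ('b'): no match needed
  Position 4 ('c'): no match needed
  Position 5 ('c'): no match needed
  Position 6 ('b'): no match needed
  Position 7 ('e'): no match needed
Only matched 0/2 characters => not a subsequence

0


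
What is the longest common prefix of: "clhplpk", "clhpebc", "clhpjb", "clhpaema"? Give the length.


Words: clhplpk, clhpebc, clhpjb, clhpaema
  Position 0: all 'c' => match
  Position 1: all 'l' => match
  Position 2: all 'h' => match
  Position 3: all 'p' => match
  Position 4: ('l', 'e', 'j', 'a') => mismatch, stop
LCP = "clhp" (length 4)

4


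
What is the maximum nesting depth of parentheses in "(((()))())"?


Input: "(((()))())"
Tracking depth:
  Position 0 '(': depth becomes 1
  Position 1 '(': depth becomes 2
  Position 2 '(': depth becomes 3
  Position 3 '(': depth becomes 4
  Position 4 ')': depth becomes 3
  Position 5 ')': depth becomes 2
  Position 6 ')': depth becomes 1
  Position 7 '(': depth becomes 2
  Position 8 ')': depth becomes 1
  Position 9 ')': depth becomes 0
Maximum depth reached: 4

4


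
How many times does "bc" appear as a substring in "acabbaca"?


Searching for "bc" in "acabbaca"
Scanning each position:
  Position 0: "ac" => no
  Position 1: "ca" => no
  Position 2: "ab" => no
  Position 3: "bb" => no
  Position 4: "ba" => no
  Position 5: "ac" => no
  Position 6: "ca" => no
Total occurrences: 0

0


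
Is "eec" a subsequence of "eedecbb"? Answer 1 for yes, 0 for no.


Check if "eec" is a subsequence of "eedecbb"
Greedy scan:
  Position 0 ('e'): matches sub[0] = 'e'
  Position 1 ('e'): matches sub[1] = 'e'
  Position 2 ('d'): no match needed
  Position 3 ('e'): no match needed
  Position 4 ('c'): matches sub[2] = 'c'
  Position 5 ('b'): no match needed
  Position 6 ('b'): no match needed
All 3 characters matched => is a subsequence

1


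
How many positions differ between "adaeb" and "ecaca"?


Comparing "adaeb" and "ecaca" position by position:
  Position 0: 'a' vs 'e' => DIFFER
  Position 1: 'd' vs 'c' => DIFFER
  Position 2: 'a' vs 'a' => same
  Position 3: 'e' vs 'c' => DIFFER
  Position 4: 'b' vs 'a' => DIFFER
Positions that differ: 4

4


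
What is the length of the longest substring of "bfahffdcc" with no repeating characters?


Input: "bfahffdcc"
Sliding window (track last position of each char):
  Position 0 ('b'): window [0,0] length 1 -- new best
  Position 1 ('f'): window [0,1] length 2 -- new best
  Position 2 ('a'): window [0,2] length 3 -- new best
  Position 3 ('h'): window [0,3] length 4 -- new best
  Position 4 ('f'): repeat (last at 1), move window start to 2
  Position 4 ('f'): window [2,4] length 3
  Position 5 ('f'): repeat (last at 4), move window start to 5
  Position 5 ('f'): window [5,5] length 1
  Position 6 ('d'): window [5,6] length 2
  Position 7 ('c'): window [5,7] length 3
  Position 8 ('c'): repeat (last at 7), move window start to 8
  Position 8 ('c'): window [8,8] length 1
Longest substring with no repeats: "bfah" with length 4

4


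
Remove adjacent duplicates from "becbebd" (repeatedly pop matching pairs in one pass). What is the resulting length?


Input: becbebd
Stack-based adjacent duplicate removal:
  Read 'b': push. Stack: b
  Read 'e': push. Stack: be
  Read 'c': push. Stack: bec
  Read 'b': push. Stack: becb
  Read 'e': push. Stack: becbe
  Read 'b': push. Stack: becbeb
  Read 'd': push. Stack: becbebd
Final stack: "becbebd" (length 7)

7


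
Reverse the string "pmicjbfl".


Input: pmicjbfl
Reading characters right to left:
  Position 7: 'l'
  Position 6: 'f'
  Position 5: 'b'
  Position 4: 'j'
  Position 3: 'c'
  Position 2: 'i'
  Position 1: 'm'
  Position 0: 'p'
Reversed: lfbjcimp

lfbjcimp


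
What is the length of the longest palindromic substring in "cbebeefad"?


Input: "cbebeefad"
Checking substrings for palindromes:
  [1:4] "beb" (len 3) => palindrome
  [2:5] "ebe" (len 3) => palindrome
  [4:6] "ee" (len 2) => palindrome
Longest palindromic substring: "beb" with length 3

3


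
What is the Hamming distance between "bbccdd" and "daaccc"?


Comparing "bbccdd" and "daaccc" position by position:
  Position 0: 'b' vs 'd' => differ
  Position 1: 'b' vs 'a' => differ
  Position 2: 'c' vs 'a' => differ
  Position 3: 'c' vs 'c' => same
  Position 4: 'd' vs 'c' => differ
  Position 5: 'd' vs 'c' => differ
Total differences (Hamming distance): 5

5


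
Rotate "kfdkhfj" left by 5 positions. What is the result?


Input: "kfdkhfj", rotate left by 5
First 5 characters: "kfdkh"
Remaining characters: "fj"
Concatenate remaining + first: "fj" + "kfdkh" = "fjkfdkh"

fjkfdkh


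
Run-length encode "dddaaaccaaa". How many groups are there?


Input: dddaaaccaaa
Scanning for consecutive runs:
  Group 1: 'd' x 3 (positions 0-2)
  Group 2: 'a' x 3 (positions 3-5)
  Group 3: 'c' x 2 (positions 6-7)
  Group 4: 'a' x 3 (positions 8-10)
Total groups: 4

4


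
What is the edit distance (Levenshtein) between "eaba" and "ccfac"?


Computing edit distance: "eaba" -> "ccfac"
DP table:
           c    c    f    a    c
      0    1    2    3    4    5
  e   1    1    2    3    4    5
  a   2    2    2    3    3    4
  b   3    3    3    3    4    4
  a   4    4    4    4    3    4
Edit distance = dp[4][5] = 4

4


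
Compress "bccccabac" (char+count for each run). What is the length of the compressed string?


Input: bccccabac
Runs:
  'b' x 1 => "b1"
  'c' x 4 => "c4"
  'a' x 1 => "a1"
  'b' x 1 => "b1"
  'a' x 1 => "a1"
  'c' x 1 => "c1"
Compressed: "b1c4a1b1a1c1"
Compressed length: 12

12


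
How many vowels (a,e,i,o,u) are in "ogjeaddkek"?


Input: ogjeaddkek
Checking each character:
  'o' at position 0: vowel (running total: 1)
  'g' at position 1: consonant
  'j' at position 2: consonant
  'e' at position 3: vowel (running total: 2)
  'a' at position 4: vowel (running total: 3)
  'd' at position 5: consonant
  'd' at position 6: consonant
  'k' at position 7: consonant
  'e' at position 8: vowel (running total: 4)
  'k' at position 9: consonant
Total vowels: 4

4


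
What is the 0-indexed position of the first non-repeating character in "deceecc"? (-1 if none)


Input: deceecc
Character frequencies:
  'c': 3
  'd': 1
  'e': 3
Scanning left to right for freq == 1:
  Position 0 ('d'): unique! => answer = 0

0


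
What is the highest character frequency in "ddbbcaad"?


Input: ddbbcaad
Character counts:
  'a': 2
  'b': 2
  'c': 1
  'd': 3
Maximum frequency: 3

3


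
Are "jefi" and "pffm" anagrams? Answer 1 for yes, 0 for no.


Strings: "jefi", "pffm"
Sorted first:  efij
Sorted second: ffmp
Differ at position 0: 'e' vs 'f' => not anagrams

0


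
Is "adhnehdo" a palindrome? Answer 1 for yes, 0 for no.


Input: adhnehdo
Reversed: odhenhda
  Compare pos 0 ('a') with pos 7 ('o'): MISMATCH
  Compare pos 1 ('d') with pos 6 ('d'): match
  Compare pos 2 ('h') with pos 5 ('h'): match
  Compare pos 3 ('n') with pos 4 ('e'): MISMATCH
Result: not a palindrome

0


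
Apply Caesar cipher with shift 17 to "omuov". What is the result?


Caesar cipher: shift "omuov" by 17
  'o' (pos 14) + 17 = pos 5 = 'f'
  'm' (pos 12) + 17 = pos 3 = 'd'
  'u' (pos 20) + 17 = pos 11 = 'l'
  'o' (pos 14) + 17 = pos 5 = 'f'
  'v' (pos 21) + 17 = pos 12 = 'm'
Result: fdlfm

fdlfm


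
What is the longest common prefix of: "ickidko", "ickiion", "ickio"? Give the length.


Words: ickidko, ickiion, ickio
  Position 0: all 'i' => match
  Position 1: all 'c' => match
  Position 2: all 'k' => match
  Position 3: all 'i' => match
  Position 4: ('d', 'i', 'o') => mismatch, stop
LCP = "icki" (length 4)

4


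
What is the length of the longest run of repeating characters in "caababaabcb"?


Input: "caababaabcb"
Scanning for longest run:
  Position 1 ('a'): new char, reset run to 1
  Position 2 ('a'): continues run of 'a', length=2
  Position 3 ('b'): new char, reset run to 1
  Position 4 ('a'): new char, reset run to 1
  Position 5 ('b'): new char, reset run to 1
  Position 6 ('a'): new char, reset run to 1
  Position 7 ('a'): continues run of 'a', length=2
  Position 8 ('b'): new char, reset run to 1
  Position 9 ('c'): new char, reset run to 1
  Position 10 ('b'): new char, reset run to 1
Longest run: 'a' with length 2

2


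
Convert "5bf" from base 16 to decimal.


Input: "5bf" in base 16
Positional expansion:
  Digit '5' (value 5) x 16^2 = 1280
  Digit 'b' (value 11) x 16^1 = 176
  Digit 'f' (value 15) x 16^0 = 15
Sum = 1471

1471


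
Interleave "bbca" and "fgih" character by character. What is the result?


Interleaving "bbca" and "fgih":
  Position 0: 'b' from first, 'f' from second => "bf"
  Position 1: 'b' from first, 'g' from second => "bg"
  Position 2: 'c' from first, 'i' from second => "ci"
  Position 3: 'a' from first, 'h' from second => "ah"
Result: bfbgciah

bfbgciah


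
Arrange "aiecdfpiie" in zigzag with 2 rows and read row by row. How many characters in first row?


Zigzag "aiecdfpiie" into 2 rows:
Placing characters:
  'a' => row 0
  'i' => row 1
  'e' => row 0
  'c' => row 1
  'd' => row 0
  'f' => row 1
  'p' => row 0
  'i' => row 1
  'i' => row 0
  'e' => row 1
Rows:
  Row 0: "aedpi"
  Row 1: "icfie"
First row length: 5

5


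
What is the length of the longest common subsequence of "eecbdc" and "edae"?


LCS of "eecbdc" and "edae"
DP table:
           e    d    a    e
      0    0    0    0    0
  e   0    1    1    1    1
  e   0    1    1    1    2
  c   0    1    1    1    2
  b   0    1    1    1    2
  d   0    1    2    2    2
  c   0    1    2    2    2
LCS length = dp[6][4] = 2

2


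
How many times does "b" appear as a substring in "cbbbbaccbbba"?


Searching for "b" in "cbbbbaccbbba"
Scanning each position:
  Position 0: "c" => no
  Position 1: "b" => MATCH
  Position 2: "b" => MATCH
  Position 3: "b" => MATCH
  Position 4: "b" => MATCH
  Position 5: "a" => no
  Position 6: "c" => no
  Position 7: "c" => no
  Position 8: "b" => MATCH
  Position 9: "b" => MATCH
  Position 10: "b" => MATCH
  Position 11: "a" => no
Total occurrences: 7

7


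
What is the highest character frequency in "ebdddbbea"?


Input: ebdddbbea
Character counts:
  'a': 1
  'b': 3
  'd': 3
  'e': 2
Maximum frequency: 3

3


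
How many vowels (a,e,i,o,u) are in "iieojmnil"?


Input: iieojmnil
Checking each character:
  'i' at position 0: vowel (running total: 1)
  'i' at position 1: vowel (running total: 2)
  'e' at position 2: vowel (running total: 3)
  'o' at position 3: vowel (running total: 4)
  'j' at position 4: consonant
  'm' at position 5: consonant
  'n' at position 6: consonant
  'i' at position 7: vowel (running total: 5)
  'l' at position 8: consonant
Total vowels: 5

5


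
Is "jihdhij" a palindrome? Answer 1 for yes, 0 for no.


Input: jihdhij
Reversed: jihdhij
  Compare pos 0 ('j') with pos 6 ('j'): match
  Compare pos 1 ('i') with pos 5 ('i'): match
  Compare pos 2 ('h') with pos 4 ('h'): match
Result: palindrome

1


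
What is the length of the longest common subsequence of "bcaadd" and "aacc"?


LCS of "bcaadd" and "aacc"
DP table:
           a    a    c    c
      0    0    0    0    0
  b   0    0    0    0    0
  c   0    0    0    1    1
  a   0    1    1    1    1
  a   0    1    2    2    2
  d   0    1    2    2    2
  d   0    1    2    2    2
LCS length = dp[6][4] = 2

2


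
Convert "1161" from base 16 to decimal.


Input: "1161" in base 16
Positional expansion:
  Digit '1' (value 1) x 16^3 = 4096
  Digit '1' (value 1) x 16^2 = 256
  Digit '6' (value 6) x 16^1 = 96
  Digit '1' (value 1) x 16^0 = 1
Sum = 4449

4449


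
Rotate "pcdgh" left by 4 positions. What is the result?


Input: "pcdgh", rotate left by 4
First 4 characters: "pcdg"
Remaining characters: "h"
Concatenate remaining + first: "h" + "pcdg" = "hpcdg"

hpcdg


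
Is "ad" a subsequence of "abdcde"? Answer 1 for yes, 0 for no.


Check if "ad" is a subsequence of "abdcde"
Greedy scan:
  Position 0 ('a'): matches sub[0] = 'a'
  Position 1 ('b'): no match needed
  Position 2 ('d'): matches sub[1] = 'd'
  Position 3 ('c'): no match needed
  Position 4 ('d'): no match needed
  Position 5 ('e'): no match needed
All 2 characters matched => is a subsequence

1


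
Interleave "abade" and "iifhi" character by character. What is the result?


Interleaving "abade" and "iifhi":
  Position 0: 'a' from first, 'i' from second => "ai"
  Position 1: 'b' from first, 'i' from second => "bi"
  Position 2: 'a' from first, 'f' from second => "af"
  Position 3: 'd' from first, 'h' from second => "dh"
  Position 4: 'e' from first, 'i' from second => "ei"
Result: aibiafdhei

aibiafdhei


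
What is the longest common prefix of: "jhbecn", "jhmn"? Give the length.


Words: jhbecn, jhmn
  Position 0: all 'j' => match
  Position 1: all 'h' => match
  Position 2: ('b', 'm') => mismatch, stop
LCP = "jh" (length 2)

2


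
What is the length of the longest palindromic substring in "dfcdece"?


Input: "dfcdece"
Checking substrings for palindromes:
  [4:7] "ece" (len 3) => palindrome
Longest palindromic substring: "ece" with length 3

3


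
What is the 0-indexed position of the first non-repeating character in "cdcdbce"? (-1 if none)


Input: cdcdbce
Character frequencies:
  'b': 1
  'c': 3
  'd': 2
  'e': 1
Scanning left to right for freq == 1:
  Position 0 ('c'): freq=3, skip
  Position 1 ('d'): freq=2, skip
  Position 2 ('c'): freq=3, skip
  Position 3 ('d'): freq=2, skip
  Position 4 ('b'): unique! => answer = 4

4


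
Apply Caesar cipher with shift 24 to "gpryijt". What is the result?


Caesar cipher: shift "gpryijt" by 24
  'g' (pos 6) + 24 = pos 4 = 'e'
  'p' (pos 15) + 24 = pos 13 = 'n'
  'r' (pos 17) + 24 = pos 15 = 'p'
  'y' (pos 24) + 24 = pos 22 = 'w'
  'i' (pos 8) + 24 = pos 6 = 'g'
  'j' (pos 9) + 24 = pos 7 = 'h'
  't' (pos 19) + 24 = pos 17 = 'r'
Result: enpwghr

enpwghr


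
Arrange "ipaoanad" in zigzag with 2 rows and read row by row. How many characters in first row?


Zigzag "ipaoanad" into 2 rows:
Placing characters:
  'i' => row 0
  'p' => row 1
  'a' => row 0
  'o' => row 1
  'a' => row 0
  'n' => row 1
  'a' => row 0
  'd' => row 1
Rows:
  Row 0: "iaaa"
  Row 1: "pond"
First row length: 4

4


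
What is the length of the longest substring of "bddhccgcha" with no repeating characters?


Input: "bddhccgcha"
Sliding window (track last position of each char):
  Position 0 ('b'): window [0,0] length 1 -- new best
  Position 1 ('d'): window [0,1] length 2 -- new best
  Position 2 ('d'): repeat (last at 1), move window start to 2
  Position 2 ('d'): window [2,2] length 1
  Position 3 ('h'): window [2,3] length 2
  Position 4 ('c'): window [2,4] length 3 -- new best
  Position 5 ('c'): repeat (last at 4), move window start to 5
  Position 5 ('c'): window [5,5] length 1
  Position 6 ('g'): window [5,6] length 2
  Position 7 ('c'): repeat (last at 5), move window start to 6
  Position 7 ('c'): window [6,7] length 2
  Position 8 ('h'): window [6,8] length 3
  Position 9 ('a'): window [6,9] length 4 -- new best
Longest substring with no repeats: "gcha" with length 4

4


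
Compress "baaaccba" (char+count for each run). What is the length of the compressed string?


Input: baaaccba
Runs:
  'b' x 1 => "b1"
  'a' x 3 => "a3"
  'c' x 2 => "c2"
  'b' x 1 => "b1"
  'a' x 1 => "a1"
Compressed: "b1a3c2b1a1"
Compressed length: 10

10


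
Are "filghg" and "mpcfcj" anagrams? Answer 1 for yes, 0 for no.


Strings: "filghg", "mpcfcj"
Sorted first:  fgghil
Sorted second: ccfjmp
Differ at position 0: 'f' vs 'c' => not anagrams

0


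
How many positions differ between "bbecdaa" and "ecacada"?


Comparing "bbecdaa" and "ecacada" position by position:
  Position 0: 'b' vs 'e' => DIFFER
  Position 1: 'b' vs 'c' => DIFFER
  Position 2: 'e' vs 'a' => DIFFER
  Position 3: 'c' vs 'c' => same
  Position 4: 'd' vs 'a' => DIFFER
  Position 5: 'a' vs 'd' => DIFFER
  Position 6: 'a' vs 'a' => same
Positions that differ: 5

5


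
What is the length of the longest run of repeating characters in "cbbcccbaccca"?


Input: "cbbcccbaccca"
Scanning for longest run:
  Position 1 ('b'): new char, reset run to 1
  Position 2 ('b'): continues run of 'b', length=2
  Position 3 ('c'): new char, reset run to 1
  Position 4 ('c'): continues run of 'c', length=2
  Position 5 ('c'): continues run of 'c', length=3
  Position 6 ('b'): new char, reset run to 1
  Position 7 ('a'): new char, reset run to 1
  Position 8 ('c'): new char, reset run to 1
  Position 9 ('c'): continues run of 'c', length=2
  Position 10 ('c'): continues run of 'c', length=3
  Position 11 ('a'): new char, reset run to 1
Longest run: 'c' with length 3

3


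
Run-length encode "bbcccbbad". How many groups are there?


Input: bbcccbbad
Scanning for consecutive runs:
  Group 1: 'b' x 2 (positions 0-1)
  Group 2: 'c' x 3 (positions 2-4)
  Group 3: 'b' x 2 (positions 5-6)
  Group 4: 'a' x 1 (positions 7-7)
  Group 5: 'd' x 1 (positions 8-8)
Total groups: 5

5


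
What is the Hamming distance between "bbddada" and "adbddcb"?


Comparing "bbddada" and "adbddcb" position by position:
  Position 0: 'b' vs 'a' => differ
  Position 1: 'b' vs 'd' => differ
  Position 2: 'd' vs 'b' => differ
  Position 3: 'd' vs 'd' => same
  Position 4: 'a' vs 'd' => differ
  Position 5: 'd' vs 'c' => differ
  Position 6: 'a' vs 'b' => differ
Total differences (Hamming distance): 6

6


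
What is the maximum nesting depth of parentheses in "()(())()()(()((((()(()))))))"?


Input: "()(())()()(()((((()(()))))))"
Tracking depth:
  Position 0 '(': depth becomes 1
  Position 1 ')': depth becomes 0
  Position 2 '(': depth becomes 1
  Position 3 '(': depth becomes 2
  Position 4 ')': depth becomes 1
  Position 5 ')': depth becomes 0
  Position 6 '(': depth becomes 1
  Position 7 ')': depth becomes 0
  Position 8 '(': depth becomes 1
  Position 9 ')': depth becomes 0
  Position 10 '(': depth becomes 1
  Position 11 '(': depth becomes 2
  Position 12 ')': depth becomes 1
  Position 13 '(': depth becomes 2
  Position 14 '(': depth becomes 3
  Position 15 '(': depth becomes 4
  Position 16 '(': depth becomes 5
  Position 17 '(': depth becomes 6
  Position 18 ')': depth becomes 5
  Position 19 '(': depth becomes 6
  Position 20 '(': depth becomes 7
  Position 21 ')': depth becomes 6
  Position 22 ')': depth becomes 5
  Position 23 ')': depth becomes 4
  Position 24 ')': depth becomes 3
  Position 25 ')': depth becomes 2
  Position 26 ')': depth becomes 1
  Position 27 ')': depth becomes 0
Maximum depth reached: 7

7


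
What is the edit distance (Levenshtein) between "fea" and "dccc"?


Computing edit distance: "fea" -> "dccc"
DP table:
           d    c    c    c
      0    1    2    3    4
  f   1    1    2    3    4
  e   2    2    2    3    4
  a   3    3    3    3    4
Edit distance = dp[3][4] = 4

4


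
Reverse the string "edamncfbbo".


Input: edamncfbbo
Reading characters right to left:
  Position 9: 'o'
  Position 8: 'b'
  Position 7: 'b'
  Position 6: 'f'
  Position 5: 'c'
  Position 4: 'n'
  Position 3: 'm'
  Position 2: 'a'
  Position 1: 'd'
  Position 0: 'e'
Reversed: obbfcnmade

obbfcnmade


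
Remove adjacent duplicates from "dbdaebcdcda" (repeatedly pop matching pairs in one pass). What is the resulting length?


Input: dbdaebcdcda
Stack-based adjacent duplicate removal:
  Read 'd': push. Stack: d
  Read 'b': push. Stack: db
  Read 'd': push. Stack: dbd
  Read 'a': push. Stack: dbda
  Read 'e': push. Stack: dbdae
  Read 'b': push. Stack: dbdaeb
  Read 'c': push. Stack: dbdaebc
  Read 'd': push. Stack: dbdaebcd
  Read 'c': push. Stack: dbdaebcdc
  Read 'd': push. Stack: dbdaebcdcd
  Read 'a': push. Stack: dbdaebcdcda
Final stack: "dbdaebcdcda" (length 11)

11


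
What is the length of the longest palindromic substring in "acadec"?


Input: "acadec"
Checking substrings for palindromes:
  [0:3] "aca" (len 3) => palindrome
Longest palindromic substring: "aca" with length 3

3


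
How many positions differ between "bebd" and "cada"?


Comparing "bebd" and "cada" position by position:
  Position 0: 'b' vs 'c' => DIFFER
  Position 1: 'e' vs 'a' => DIFFER
  Position 2: 'b' vs 'd' => DIFFER
  Position 3: 'd' vs 'a' => DIFFER
Positions that differ: 4

4


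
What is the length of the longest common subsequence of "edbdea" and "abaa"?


LCS of "edbdea" and "abaa"
DP table:
           a    b    a    a
      0    0    0    0    0
  e   0    0    0    0    0
  d   0    0    0    0    0
  b   0    0    1    1    1
  d   0    0    1    1    1
  e   0    0    1    1    1
  a   0    1    1    2    2
LCS length = dp[6][4] = 2

2


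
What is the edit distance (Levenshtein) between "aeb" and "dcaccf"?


Computing edit distance: "aeb" -> "dcaccf"
DP table:
           d    c    a    c    c    f
      0    1    2    3    4    5    6
  a   1    1    2    2    3    4    5
  e   2    2    2    3    3    4    5
  b   3    3    3    3    4    4    5
Edit distance = dp[3][6] = 5

5


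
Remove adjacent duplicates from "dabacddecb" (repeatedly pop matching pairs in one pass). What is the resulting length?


Input: dabacddecb
Stack-based adjacent duplicate removal:
  Read 'd': push. Stack: d
  Read 'a': push. Stack: da
  Read 'b': push. Stack: dab
  Read 'a': push. Stack: daba
  Read 'c': push. Stack: dabac
  Read 'd': push. Stack: dabacd
  Read 'd': matches stack top 'd' => pop. Stack: dabac
  Read 'e': push. Stack: dabace
  Read 'c': push. Stack: dabacec
  Read 'b': push. Stack: dabacecb
Final stack: "dabacecb" (length 8)

8


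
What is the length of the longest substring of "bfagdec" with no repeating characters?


Input: "bfagdec"
Sliding window (track last position of each char):
  Position 0 ('b'): window [0,0] length 1 -- new best
  Position 1 ('f'): window [0,1] length 2 -- new best
  Position 2 ('a'): window [0,2] length 3 -- new best
  Position 3 ('g'): window [0,3] length 4 -- new best
  Position 4 ('d'): window [0,4] length 5 -- new best
  Position 5 ('e'): window [0,5] length 6 -- new best
  Position 6 ('c'): window [0,6] length 7 -- new best
Longest substring with no repeats: "bfagdec" with length 7

7


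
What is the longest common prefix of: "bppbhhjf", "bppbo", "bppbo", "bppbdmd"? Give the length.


Words: bppbhhjf, bppbo, bppbo, bppbdmd
  Position 0: all 'b' => match
  Position 1: all 'p' => match
  Position 2: all 'p' => match
  Position 3: all 'b' => match
  Position 4: ('h', 'o', 'o', 'd') => mismatch, stop
LCP = "bppb" (length 4)

4


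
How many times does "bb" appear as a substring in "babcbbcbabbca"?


Searching for "bb" in "babcbbcbabbca"
Scanning each position:
  Position 0: "ba" => no
  Position 1: "ab" => no
  Position 2: "bc" => no
  Position 3: "cb" => no
  Position 4: "bb" => MATCH
  Position 5: "bc" => no
  Position 6: "cb" => no
  Position 7: "ba" => no
  Position 8: "ab" => no
  Position 9: "bb" => MATCH
  Position 10: "bc" => no
  Position 11: "ca" => no
Total occurrences: 2

2


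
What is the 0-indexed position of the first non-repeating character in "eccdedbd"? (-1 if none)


Input: eccdedbd
Character frequencies:
  'b': 1
  'c': 2
  'd': 3
  'e': 2
Scanning left to right for freq == 1:
  Position 0 ('e'): freq=2, skip
  Position 1 ('c'): freq=2, skip
  Position 2 ('c'): freq=2, skip
  Position 3 ('d'): freq=3, skip
  Position 4 ('e'): freq=2, skip
  Position 5 ('d'): freq=3, skip
  Position 6 ('b'): unique! => answer = 6

6


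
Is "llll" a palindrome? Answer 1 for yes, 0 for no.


Input: llll
Reversed: llll
  Compare pos 0 ('l') with pos 3 ('l'): match
  Compare pos 1 ('l') with pos 2 ('l'): match
Result: palindrome

1
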